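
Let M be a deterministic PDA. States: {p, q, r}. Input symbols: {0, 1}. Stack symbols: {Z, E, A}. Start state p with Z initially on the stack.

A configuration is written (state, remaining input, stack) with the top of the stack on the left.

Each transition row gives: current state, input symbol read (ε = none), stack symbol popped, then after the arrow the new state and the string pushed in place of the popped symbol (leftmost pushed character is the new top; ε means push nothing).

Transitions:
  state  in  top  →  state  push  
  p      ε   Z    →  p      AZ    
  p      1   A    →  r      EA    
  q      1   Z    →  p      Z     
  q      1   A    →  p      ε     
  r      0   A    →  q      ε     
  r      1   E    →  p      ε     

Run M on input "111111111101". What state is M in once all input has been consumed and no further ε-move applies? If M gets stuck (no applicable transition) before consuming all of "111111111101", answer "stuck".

(p, 111111111101, Z) ⊢ (p, 111111111101, AZ) ⊢ (r, 11111111101, EAZ) ⊢ (p, 1111111101, AZ) ⊢ (r, 111111101, EAZ) ⊢ (p, 11111101, AZ) ⊢ (r, 1111101, EAZ) ⊢ (p, 111101, AZ) ⊢ (r, 11101, EAZ) ⊢ (p, 1101, AZ) ⊢ (r, 101, EAZ) ⊢ (p, 01, AZ)
No transition for (p, 0, top A); M blocks with input 01 remaining.

stuck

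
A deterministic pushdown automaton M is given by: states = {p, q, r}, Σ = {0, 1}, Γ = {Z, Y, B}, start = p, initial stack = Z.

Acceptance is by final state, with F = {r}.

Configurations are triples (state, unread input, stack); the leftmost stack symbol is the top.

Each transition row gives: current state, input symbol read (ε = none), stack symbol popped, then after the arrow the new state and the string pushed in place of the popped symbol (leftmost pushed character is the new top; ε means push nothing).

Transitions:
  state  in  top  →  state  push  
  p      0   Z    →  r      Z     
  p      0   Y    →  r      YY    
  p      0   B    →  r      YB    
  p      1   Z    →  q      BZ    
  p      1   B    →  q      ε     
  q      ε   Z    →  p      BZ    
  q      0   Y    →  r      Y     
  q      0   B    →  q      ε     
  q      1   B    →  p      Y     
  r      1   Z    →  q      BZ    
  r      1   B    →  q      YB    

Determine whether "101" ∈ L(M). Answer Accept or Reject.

Reject

(p, 101, Z)
  read 1, top Z: go to q, push BZ → (q, 01, BZ)
  read 0, top B: go to q, push ε → (q, 1, Z)
  ε-move, top Z: go to p, push BZ → (p, 1, BZ)
  read 1, top B: go to q, push ε → (q, ε, Z)
  ε-move, top Z: go to p, push BZ → (p, ε, BZ)
All input consumed; state p ∉ F and no further ε-move applies.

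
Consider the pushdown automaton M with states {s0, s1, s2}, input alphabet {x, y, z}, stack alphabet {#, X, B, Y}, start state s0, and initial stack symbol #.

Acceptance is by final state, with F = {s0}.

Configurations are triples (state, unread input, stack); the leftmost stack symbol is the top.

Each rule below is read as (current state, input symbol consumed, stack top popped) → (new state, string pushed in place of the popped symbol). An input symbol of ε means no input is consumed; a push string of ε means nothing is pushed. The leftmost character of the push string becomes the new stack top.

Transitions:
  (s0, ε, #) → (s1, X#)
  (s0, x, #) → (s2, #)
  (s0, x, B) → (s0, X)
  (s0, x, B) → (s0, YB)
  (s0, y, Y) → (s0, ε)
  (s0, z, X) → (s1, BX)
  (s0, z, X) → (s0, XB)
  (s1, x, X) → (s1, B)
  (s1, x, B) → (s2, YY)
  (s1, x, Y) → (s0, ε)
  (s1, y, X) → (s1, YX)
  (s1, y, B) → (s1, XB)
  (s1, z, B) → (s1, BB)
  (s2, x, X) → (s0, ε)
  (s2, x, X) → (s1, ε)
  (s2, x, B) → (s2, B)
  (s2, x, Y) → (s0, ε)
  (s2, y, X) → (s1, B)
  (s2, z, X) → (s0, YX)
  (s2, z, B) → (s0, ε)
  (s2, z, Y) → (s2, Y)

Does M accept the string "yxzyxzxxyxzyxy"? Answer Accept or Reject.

Reject

No computation consumes all input and reaches a final state.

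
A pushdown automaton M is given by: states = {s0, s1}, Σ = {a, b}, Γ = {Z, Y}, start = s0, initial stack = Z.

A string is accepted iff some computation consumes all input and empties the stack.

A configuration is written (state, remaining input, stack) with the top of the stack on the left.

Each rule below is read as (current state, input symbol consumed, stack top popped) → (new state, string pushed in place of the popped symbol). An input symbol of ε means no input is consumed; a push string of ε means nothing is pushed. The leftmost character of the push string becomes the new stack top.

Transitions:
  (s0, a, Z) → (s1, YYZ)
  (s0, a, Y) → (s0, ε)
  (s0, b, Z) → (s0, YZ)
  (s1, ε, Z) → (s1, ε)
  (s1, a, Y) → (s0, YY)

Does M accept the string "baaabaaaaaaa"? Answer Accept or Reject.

Reject

No computation consumes all input and empties the stack.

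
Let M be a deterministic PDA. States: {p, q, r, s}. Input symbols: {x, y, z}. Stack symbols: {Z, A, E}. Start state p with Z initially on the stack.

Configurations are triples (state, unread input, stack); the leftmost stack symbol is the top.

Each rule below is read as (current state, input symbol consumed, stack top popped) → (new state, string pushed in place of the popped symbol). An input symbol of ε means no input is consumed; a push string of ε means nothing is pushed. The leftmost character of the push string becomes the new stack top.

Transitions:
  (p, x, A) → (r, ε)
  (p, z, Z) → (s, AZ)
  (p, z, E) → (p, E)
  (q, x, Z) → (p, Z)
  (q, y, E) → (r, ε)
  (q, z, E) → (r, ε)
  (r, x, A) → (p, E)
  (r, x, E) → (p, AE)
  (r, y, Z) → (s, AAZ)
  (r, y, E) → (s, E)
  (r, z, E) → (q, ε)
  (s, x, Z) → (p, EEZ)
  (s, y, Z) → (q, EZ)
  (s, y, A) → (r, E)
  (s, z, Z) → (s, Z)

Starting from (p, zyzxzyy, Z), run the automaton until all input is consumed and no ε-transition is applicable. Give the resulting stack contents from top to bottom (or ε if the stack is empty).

(p, zyzxzyy, Z)
  read z, top Z: go to s, push AZ → (s, yzxzyy, AZ)
  read y, top A: go to r, push E → (r, zxzyy, EZ)
  read z, top E: go to q, push ε → (q, xzyy, Z)
  read x, top Z: go to p, push Z → (p, zyy, Z)
  read z, top Z: go to s, push AZ → (s, yy, AZ)
  read y, top A: go to r, push E → (r, y, EZ)
  read y, top E: go to s, push E → (s, ε, EZ)
All input consumed in state s with stack EZ.

EZ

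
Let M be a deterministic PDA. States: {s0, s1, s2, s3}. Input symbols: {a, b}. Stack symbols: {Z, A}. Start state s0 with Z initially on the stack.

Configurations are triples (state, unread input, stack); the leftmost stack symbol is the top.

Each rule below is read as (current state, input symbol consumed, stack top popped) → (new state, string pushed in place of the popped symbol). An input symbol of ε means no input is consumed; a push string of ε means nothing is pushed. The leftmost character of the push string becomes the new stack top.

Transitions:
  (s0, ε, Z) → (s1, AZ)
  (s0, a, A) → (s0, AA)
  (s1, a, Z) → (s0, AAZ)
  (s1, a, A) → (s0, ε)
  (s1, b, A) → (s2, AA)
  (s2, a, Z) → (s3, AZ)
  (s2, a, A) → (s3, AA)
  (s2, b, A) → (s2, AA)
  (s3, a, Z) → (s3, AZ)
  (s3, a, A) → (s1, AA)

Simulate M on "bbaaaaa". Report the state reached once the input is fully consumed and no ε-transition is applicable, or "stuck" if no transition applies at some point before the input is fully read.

(s0, bbaaaaa, Z)
  ε-move, top Z: go to s1, push AZ → (s1, bbaaaaa, AZ)
  read b, top A: go to s2, push AA → (s2, baaaaa, AAZ)
  read b, top A: go to s2, push AA → (s2, aaaaa, AAAZ)
  read a, top A: go to s3, push AA → (s3, aaaa, AAAAZ)
  read a, top A: go to s1, push AA → (s1, aaa, AAAAAZ)
  read a, top A: go to s0, push ε → (s0, aa, AAAAZ)
  read a, top A: go to s0, push AA → (s0, a, AAAAAZ)
  read a, top A: go to s0, push AA → (s0, ε, AAAAAAZ)
All input consumed; M is in state s0.

s0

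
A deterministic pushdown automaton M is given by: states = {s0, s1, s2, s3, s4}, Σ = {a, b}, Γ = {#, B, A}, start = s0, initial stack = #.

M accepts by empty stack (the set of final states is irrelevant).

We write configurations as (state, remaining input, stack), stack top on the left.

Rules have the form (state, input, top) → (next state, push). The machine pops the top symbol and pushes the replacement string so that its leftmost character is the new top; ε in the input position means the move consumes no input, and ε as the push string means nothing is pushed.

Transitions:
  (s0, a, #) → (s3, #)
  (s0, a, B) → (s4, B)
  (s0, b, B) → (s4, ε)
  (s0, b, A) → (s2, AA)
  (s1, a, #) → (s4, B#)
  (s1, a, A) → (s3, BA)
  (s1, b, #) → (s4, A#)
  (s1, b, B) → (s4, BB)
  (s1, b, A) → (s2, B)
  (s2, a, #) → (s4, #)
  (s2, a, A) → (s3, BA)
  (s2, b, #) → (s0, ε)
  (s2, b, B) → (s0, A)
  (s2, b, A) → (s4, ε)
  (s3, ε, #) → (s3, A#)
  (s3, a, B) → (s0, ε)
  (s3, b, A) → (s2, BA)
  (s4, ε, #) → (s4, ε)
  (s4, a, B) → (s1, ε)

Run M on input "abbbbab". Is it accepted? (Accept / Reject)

(s0, abbbbab, #)
  read a, top #: go to s3, push # → (s3, bbbbab, #)
  ε-move, top #: go to s3, push A# → (s3, bbbbab, A#)
  read b, top A: go to s2, push BA → (s2, bbbab, BA#)
  read b, top B: go to s0, push A → (s0, bbab, AA#)
  read b, top A: go to s2, push AA → (s2, bab, AAA#)
  read b, top A: go to s4, push ε → (s4, ab, AA#)
No transition applies at (s4, ab, AA#); input not fully consumed.

Reject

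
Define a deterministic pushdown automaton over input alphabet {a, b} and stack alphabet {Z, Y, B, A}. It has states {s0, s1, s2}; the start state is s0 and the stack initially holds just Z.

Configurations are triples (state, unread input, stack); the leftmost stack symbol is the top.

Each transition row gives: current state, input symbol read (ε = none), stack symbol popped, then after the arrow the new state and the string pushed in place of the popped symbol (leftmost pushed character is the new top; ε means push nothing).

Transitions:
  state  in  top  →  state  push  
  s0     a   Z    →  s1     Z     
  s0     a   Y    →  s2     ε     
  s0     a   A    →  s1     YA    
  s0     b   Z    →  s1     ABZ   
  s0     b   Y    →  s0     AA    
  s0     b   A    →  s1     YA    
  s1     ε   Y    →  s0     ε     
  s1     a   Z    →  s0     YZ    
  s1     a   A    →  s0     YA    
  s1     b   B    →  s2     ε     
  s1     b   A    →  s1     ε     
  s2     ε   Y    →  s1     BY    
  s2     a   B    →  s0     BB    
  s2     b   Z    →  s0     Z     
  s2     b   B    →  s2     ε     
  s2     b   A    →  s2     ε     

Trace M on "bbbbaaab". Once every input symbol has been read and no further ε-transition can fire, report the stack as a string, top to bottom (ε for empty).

Z

(s0, bbbbaaab, Z)
  read b, top Z: go to s1, push ABZ → (s1, bbbaaab, ABZ)
  read b, top A: go to s1, push ε → (s1, bbaaab, BZ)
  read b, top B: go to s2, push ε → (s2, baaab, Z)
  read b, top Z: go to s0, push Z → (s0, aaab, Z)
  read a, top Z: go to s1, push Z → (s1, aab, Z)
  read a, top Z: go to s0, push YZ → (s0, ab, YZ)
  read a, top Y: go to s2, push ε → (s2, b, Z)
  read b, top Z: go to s0, push Z → (s0, ε, Z)
All input consumed in state s0 with stack Z.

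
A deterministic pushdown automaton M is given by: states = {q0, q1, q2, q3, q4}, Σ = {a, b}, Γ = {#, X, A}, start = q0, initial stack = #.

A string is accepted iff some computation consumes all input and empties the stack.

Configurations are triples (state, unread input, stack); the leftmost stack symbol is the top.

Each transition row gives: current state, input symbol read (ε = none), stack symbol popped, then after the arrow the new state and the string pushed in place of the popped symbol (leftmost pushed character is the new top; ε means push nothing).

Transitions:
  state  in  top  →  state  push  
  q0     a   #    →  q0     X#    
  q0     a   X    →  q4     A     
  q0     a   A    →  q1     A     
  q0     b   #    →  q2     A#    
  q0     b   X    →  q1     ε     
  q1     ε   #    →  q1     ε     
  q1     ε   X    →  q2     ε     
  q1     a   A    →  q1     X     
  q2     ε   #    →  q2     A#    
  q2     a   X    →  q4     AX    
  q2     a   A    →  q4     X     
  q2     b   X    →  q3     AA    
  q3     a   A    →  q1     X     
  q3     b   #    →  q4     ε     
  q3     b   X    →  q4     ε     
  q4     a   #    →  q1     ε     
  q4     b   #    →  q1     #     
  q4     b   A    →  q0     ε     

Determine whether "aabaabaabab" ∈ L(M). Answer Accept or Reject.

(q0, aabaabaabab, #) ⊢ (q0, abaabaabab, X#) ⊢ (q4, baabaabab, A#) ⊢ (q0, aabaabab, #) ⊢ (q0, abaabab, X#) ⊢ (q4, baabab, A#) ⊢ (q0, aabab, #) ⊢ (q0, abab, X#) ⊢ (q4, bab, A#) ⊢ (q0, ab, #) ⊢ (q0, b, X#) ⊢ (q1, ε, #) ⊢ (q1, ε, ε)
All input consumed and the stack is empty.

Accept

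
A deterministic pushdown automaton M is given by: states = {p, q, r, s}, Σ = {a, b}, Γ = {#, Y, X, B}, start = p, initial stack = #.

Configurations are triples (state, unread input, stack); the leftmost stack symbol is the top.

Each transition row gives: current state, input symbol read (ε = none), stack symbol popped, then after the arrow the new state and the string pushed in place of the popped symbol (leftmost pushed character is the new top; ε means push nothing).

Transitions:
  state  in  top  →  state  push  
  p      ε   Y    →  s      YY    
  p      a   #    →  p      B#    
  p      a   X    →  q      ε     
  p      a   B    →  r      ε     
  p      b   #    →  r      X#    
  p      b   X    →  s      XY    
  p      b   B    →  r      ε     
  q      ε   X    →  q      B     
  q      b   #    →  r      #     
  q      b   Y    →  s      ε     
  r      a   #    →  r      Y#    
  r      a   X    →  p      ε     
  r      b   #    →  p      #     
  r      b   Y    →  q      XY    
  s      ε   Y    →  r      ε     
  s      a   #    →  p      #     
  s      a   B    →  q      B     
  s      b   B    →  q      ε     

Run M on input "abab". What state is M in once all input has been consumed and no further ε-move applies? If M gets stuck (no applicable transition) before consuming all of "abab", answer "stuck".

q

(p, abab, #)
  read a, top #: go to p, push B# → (p, bab, B#)
  read b, top B: go to r, push ε → (r, ab, #)
  read a, top #: go to r, push Y# → (r, b, Y#)
  read b, top Y: go to q, push XY → (q, ε, XY#)
  ε-move, top X: go to q, push B → (q, ε, BY#)
All input consumed; M is in state q.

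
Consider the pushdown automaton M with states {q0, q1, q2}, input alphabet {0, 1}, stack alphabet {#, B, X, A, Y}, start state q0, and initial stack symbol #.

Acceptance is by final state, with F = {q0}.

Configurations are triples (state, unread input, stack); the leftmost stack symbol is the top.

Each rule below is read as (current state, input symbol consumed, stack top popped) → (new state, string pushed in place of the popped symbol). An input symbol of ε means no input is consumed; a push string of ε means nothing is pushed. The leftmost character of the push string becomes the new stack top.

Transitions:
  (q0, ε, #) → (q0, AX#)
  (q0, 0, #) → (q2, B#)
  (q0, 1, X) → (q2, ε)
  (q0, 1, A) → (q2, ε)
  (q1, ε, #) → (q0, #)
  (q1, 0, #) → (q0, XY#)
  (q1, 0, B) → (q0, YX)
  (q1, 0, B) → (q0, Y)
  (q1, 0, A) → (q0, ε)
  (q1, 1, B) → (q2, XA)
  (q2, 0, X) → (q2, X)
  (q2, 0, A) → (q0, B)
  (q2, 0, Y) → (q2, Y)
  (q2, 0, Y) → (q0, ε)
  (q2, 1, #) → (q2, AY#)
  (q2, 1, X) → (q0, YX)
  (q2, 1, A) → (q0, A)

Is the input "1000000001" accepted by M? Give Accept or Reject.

One accepting computation: (q0, 1000000001, #) ⊢ (q0, 1000000001, AX#) ⊢ (q2, 000000001, X#) ⊢ (q2, 00000001, X#) ⊢ (q2, 0000001, X#) ⊢ (q2, 000001, X#) ⊢ (q2, 00001, X#) ⊢ (q2, 0001, X#) ⊢ (q2, 001, X#) ⊢ (q2, 01, X#) ⊢ (q2, 1, X#) ⊢ (q0, ε, YX#)
All input consumed and state q0 ∈ F.

Accept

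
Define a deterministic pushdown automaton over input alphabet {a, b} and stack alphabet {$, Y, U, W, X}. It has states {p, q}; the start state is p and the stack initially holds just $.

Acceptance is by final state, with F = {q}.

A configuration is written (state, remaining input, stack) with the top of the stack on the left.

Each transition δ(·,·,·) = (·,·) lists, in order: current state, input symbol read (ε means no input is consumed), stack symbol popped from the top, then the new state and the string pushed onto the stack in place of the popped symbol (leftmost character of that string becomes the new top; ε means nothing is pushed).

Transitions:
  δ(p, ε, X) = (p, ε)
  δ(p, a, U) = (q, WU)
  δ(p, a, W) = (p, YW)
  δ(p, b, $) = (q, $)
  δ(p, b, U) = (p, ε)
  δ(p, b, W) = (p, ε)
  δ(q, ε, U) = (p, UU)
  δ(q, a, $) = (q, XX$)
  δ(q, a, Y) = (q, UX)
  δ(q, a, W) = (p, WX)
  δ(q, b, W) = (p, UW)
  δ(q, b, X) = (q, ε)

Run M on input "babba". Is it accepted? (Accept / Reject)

Accept

(p, babba, $) ⊢ (q, abba, $) ⊢ (q, bba, XX$) ⊢ (q, ba, X$) ⊢ (q, a, $) ⊢ (q, ε, XX$)
All input consumed; state q ∈ F.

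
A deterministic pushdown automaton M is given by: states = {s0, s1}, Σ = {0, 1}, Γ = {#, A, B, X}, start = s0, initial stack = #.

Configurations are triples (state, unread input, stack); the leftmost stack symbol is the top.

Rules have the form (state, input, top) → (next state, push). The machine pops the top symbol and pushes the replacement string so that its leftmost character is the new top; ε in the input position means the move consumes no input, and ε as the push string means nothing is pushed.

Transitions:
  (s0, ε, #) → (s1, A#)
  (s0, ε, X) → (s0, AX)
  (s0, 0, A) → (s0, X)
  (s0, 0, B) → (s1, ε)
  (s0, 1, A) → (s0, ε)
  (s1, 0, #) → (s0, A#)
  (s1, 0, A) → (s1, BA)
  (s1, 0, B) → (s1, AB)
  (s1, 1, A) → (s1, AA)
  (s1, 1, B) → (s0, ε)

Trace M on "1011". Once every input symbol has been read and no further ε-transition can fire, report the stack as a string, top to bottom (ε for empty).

A#

(s0, 1011, #)
  ε-move, top #: go to s1, push A# → (s1, 1011, A#)
  read 1, top A: go to s1, push AA → (s1, 011, AA#)
  read 0, top A: go to s1, push BA → (s1, 11, BAA#)
  read 1, top B: go to s0, push ε → (s0, 1, AA#)
  read 1, top A: go to s0, push ε → (s0, ε, A#)
All input consumed in state s0 with stack A#.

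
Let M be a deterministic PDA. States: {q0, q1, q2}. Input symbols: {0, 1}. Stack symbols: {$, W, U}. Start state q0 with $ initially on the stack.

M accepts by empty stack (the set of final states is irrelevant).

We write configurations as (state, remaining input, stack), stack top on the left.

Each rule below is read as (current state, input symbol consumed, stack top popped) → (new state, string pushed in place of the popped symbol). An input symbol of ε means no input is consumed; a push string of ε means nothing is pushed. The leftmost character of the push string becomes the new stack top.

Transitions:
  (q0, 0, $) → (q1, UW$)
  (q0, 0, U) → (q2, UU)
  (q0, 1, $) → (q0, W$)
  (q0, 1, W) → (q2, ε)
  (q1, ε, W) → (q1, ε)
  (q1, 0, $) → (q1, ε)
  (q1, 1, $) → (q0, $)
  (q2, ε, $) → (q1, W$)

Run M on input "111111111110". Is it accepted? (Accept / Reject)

(q0, 111111111110, $) ⊢ (q0, 11111111110, W$) ⊢ (q2, 1111111110, $) ⊢ (q1, 1111111110, W$) ⊢ (q1, 1111111110, $) ⊢ (q0, 111111110, $) ⊢ (q0, 11111110, W$) ⊢ (q2, 1111110, $) ⊢ (q1, 1111110, W$) ⊢ (q1, 1111110, $) ⊢ (q0, 111110, $) ⊢ (q0, 11110, W$) ⊢ (q2, 1110, $) ⊢ (q1, 1110, W$) ⊢ (q1, 1110, $) ⊢ (q0, 110, $) ⊢ (q0, 10, W$) ⊢ (q2, 0, $) ⊢ (q1, 0, W$) ⊢ (q1, 0, $) ⊢ (q1, ε, ε)
All input consumed and the stack is empty.

Accept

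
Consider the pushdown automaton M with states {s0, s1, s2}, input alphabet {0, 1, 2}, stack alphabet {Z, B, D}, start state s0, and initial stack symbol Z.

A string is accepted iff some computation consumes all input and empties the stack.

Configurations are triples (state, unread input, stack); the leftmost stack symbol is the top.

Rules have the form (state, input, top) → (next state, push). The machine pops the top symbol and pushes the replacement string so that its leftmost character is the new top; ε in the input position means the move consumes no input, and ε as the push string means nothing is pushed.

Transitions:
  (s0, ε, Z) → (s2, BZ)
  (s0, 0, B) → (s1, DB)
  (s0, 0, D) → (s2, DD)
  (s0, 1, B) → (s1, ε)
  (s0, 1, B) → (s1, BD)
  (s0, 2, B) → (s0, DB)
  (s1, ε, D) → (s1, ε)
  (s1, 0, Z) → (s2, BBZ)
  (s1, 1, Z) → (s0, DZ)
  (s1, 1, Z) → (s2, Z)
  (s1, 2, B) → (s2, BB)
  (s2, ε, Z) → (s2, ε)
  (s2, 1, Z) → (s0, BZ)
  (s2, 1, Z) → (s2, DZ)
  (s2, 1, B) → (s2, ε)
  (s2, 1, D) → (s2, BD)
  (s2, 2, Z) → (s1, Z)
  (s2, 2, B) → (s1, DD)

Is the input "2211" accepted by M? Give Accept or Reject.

Reject

No computation consumes all input and empties the stack.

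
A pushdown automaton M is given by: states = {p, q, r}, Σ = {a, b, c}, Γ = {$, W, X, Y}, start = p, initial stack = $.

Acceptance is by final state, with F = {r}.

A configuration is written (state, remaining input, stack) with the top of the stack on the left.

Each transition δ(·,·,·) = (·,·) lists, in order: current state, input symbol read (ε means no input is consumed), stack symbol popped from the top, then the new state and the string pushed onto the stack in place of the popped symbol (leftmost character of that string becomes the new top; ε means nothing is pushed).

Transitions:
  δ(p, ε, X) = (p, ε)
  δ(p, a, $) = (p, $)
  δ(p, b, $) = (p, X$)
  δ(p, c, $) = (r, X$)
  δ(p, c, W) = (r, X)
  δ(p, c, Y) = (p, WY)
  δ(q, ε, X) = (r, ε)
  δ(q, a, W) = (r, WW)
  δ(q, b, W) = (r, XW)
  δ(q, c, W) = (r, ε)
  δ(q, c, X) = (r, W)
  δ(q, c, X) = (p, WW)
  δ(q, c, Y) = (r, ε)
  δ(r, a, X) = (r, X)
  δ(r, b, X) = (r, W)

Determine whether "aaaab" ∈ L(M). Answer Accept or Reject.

Reject

No computation consumes all input and reaches a final state.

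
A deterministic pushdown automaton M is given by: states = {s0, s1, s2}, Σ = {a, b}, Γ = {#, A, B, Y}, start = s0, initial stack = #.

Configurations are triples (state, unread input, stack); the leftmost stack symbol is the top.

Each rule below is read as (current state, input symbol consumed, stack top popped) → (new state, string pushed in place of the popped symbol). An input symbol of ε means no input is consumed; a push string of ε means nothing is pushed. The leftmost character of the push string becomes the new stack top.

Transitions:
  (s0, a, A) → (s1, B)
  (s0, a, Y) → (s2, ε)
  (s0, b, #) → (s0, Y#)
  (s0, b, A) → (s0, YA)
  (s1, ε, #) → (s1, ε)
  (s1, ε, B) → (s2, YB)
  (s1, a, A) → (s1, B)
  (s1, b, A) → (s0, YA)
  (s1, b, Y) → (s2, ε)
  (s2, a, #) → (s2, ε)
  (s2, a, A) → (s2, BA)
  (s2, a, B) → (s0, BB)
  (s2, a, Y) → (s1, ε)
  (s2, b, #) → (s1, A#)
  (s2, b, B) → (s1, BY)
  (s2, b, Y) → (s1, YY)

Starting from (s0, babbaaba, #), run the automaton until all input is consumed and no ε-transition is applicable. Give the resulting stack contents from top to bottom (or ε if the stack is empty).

YBYA#

(s0, babbaaba, #)
  read b, top #: go to s0, push Y# → (s0, abbaaba, Y#)
  read a, top Y: go to s2, push ε → (s2, bbaaba, #)
  read b, top #: go to s1, push A# → (s1, baaba, A#)
  read b, top A: go to s0, push YA → (s0, aaba, YA#)
  read a, top Y: go to s2, push ε → (s2, aba, A#)
  read a, top A: go to s2, push BA → (s2, ba, BA#)
  read b, top B: go to s1, push BY → (s1, a, BYA#)
  ε-move, top B: go to s2, push YB → (s2, a, YBYA#)
  read a, top Y: go to s1, push ε → (s1, ε, BYA#)
  ε-move, top B: go to s2, push YB → (s2, ε, YBYA#)
All input consumed in state s2 with stack YBYA#.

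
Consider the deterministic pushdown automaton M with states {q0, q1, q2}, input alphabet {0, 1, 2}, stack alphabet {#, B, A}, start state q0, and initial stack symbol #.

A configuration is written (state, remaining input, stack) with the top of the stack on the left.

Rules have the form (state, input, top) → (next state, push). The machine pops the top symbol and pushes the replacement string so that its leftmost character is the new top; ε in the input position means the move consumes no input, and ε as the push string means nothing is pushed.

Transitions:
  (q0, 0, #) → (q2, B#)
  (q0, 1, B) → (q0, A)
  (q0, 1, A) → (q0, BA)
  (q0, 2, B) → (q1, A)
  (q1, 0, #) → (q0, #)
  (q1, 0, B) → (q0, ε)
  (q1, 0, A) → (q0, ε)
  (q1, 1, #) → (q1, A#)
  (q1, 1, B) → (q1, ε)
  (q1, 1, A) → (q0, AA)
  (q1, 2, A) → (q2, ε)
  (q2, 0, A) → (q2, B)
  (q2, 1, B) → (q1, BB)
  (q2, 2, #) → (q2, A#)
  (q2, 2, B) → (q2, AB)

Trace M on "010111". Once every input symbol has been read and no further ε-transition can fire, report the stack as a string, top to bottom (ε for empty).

(q0, 010111, #)
  read 0, top #: go to q2, push B# → (q2, 10111, B#)
  read 1, top B: go to q1, push BB → (q1, 0111, BB#)
  read 0, top B: go to q0, push ε → (q0, 111, B#)
  read 1, top B: go to q0, push A → (q0, 11, A#)
  read 1, top A: go to q0, push BA → (q0, 1, BA#)
  read 1, top B: go to q0, push A → (q0, ε, AA#)
All input consumed in state q0 with stack AA#.

AA#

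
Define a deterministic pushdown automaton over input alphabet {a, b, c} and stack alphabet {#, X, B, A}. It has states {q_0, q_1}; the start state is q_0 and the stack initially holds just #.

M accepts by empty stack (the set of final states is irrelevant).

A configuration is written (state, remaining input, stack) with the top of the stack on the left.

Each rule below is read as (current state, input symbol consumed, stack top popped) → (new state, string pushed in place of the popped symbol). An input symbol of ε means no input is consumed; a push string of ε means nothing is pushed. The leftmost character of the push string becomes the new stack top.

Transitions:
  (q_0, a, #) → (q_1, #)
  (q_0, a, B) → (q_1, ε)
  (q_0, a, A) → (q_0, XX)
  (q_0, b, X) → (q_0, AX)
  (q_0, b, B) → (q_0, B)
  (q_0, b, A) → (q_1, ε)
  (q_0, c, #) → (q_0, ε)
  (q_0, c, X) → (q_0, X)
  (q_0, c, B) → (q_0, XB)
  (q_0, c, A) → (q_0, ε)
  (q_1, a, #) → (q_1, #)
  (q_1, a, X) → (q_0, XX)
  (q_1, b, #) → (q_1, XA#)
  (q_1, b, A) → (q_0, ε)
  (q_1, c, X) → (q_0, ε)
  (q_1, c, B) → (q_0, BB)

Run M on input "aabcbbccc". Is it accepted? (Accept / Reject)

(q_0, aabcbbccc, #) ⊢ (q_1, abcbbccc, #) ⊢ (q_1, bcbbccc, #) ⊢ (q_1, cbbccc, XA#) ⊢ (q_0, bbccc, A#) ⊢ (q_1, bccc, #) ⊢ (q_1, ccc, XA#) ⊢ (q_0, cc, A#) ⊢ (q_0, c, #) ⊢ (q_0, ε, ε)
All input consumed and the stack is empty.

Accept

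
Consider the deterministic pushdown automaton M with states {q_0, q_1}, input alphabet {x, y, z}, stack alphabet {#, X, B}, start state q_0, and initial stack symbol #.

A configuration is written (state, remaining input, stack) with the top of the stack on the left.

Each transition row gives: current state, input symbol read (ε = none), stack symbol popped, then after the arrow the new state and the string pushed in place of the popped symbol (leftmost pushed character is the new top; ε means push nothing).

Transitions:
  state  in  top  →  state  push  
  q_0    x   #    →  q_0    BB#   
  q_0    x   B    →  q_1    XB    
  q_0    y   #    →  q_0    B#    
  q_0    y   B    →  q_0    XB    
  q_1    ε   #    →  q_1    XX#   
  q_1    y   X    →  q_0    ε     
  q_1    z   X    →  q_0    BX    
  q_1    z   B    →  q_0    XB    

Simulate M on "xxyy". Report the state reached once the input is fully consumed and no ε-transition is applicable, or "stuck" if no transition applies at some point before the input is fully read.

q_0

(q_0, xxyy, #) ⊢ (q_0, xyy, BB#) ⊢ (q_1, yy, XBB#) ⊢ (q_0, y, BB#) ⊢ (q_0, ε, XBB#)
All input consumed; M is in state q_0.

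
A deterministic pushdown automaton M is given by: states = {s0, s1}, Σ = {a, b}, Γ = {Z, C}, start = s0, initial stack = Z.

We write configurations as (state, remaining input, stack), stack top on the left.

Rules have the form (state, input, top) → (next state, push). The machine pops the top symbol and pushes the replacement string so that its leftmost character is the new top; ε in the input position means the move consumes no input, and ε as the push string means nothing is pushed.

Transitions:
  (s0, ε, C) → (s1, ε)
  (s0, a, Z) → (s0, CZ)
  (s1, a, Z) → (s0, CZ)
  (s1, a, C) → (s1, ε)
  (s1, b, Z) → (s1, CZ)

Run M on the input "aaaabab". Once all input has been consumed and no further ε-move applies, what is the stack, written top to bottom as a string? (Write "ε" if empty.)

CZ

(s0, aaaabab, Z)
  read a, top Z: go to s0, push CZ → (s0, aaabab, CZ)
  ε-move, top C: go to s1, push ε → (s1, aaabab, Z)
  read a, top Z: go to s0, push CZ → (s0, aabab, CZ)
  ε-move, top C: go to s1, push ε → (s1, aabab, Z)
  read a, top Z: go to s0, push CZ → (s0, abab, CZ)
  ε-move, top C: go to s1, push ε → (s1, abab, Z)
  read a, top Z: go to s0, push CZ → (s0, bab, CZ)
  ε-move, top C: go to s1, push ε → (s1, bab, Z)
  read b, top Z: go to s1, push CZ → (s1, ab, CZ)
  read a, top C: go to s1, push ε → (s1, b, Z)
  read b, top Z: go to s1, push CZ → (s1, ε, CZ)
All input consumed in state s1 with stack CZ.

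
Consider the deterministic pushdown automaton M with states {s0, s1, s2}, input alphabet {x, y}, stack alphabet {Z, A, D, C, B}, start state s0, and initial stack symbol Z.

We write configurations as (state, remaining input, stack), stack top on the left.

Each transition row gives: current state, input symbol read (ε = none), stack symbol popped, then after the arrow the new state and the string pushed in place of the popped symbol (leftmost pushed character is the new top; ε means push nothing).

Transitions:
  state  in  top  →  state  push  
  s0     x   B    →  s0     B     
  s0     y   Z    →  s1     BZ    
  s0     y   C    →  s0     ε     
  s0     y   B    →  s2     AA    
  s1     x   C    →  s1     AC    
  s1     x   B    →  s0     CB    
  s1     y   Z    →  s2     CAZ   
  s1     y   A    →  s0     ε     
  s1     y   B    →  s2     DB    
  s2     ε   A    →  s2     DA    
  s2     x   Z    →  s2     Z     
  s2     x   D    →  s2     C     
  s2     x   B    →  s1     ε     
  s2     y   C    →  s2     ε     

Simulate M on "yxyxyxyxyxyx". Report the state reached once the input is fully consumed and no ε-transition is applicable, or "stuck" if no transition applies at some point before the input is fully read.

(s0, yxyxyxyxyxyx, Z)
  read y, top Z: go to s1, push BZ → (s1, xyxyxyxyxyx, BZ)
  read x, top B: go to s0, push CB → (s0, yxyxyxyxyx, CBZ)
  read y, top C: go to s0, push ε → (s0, xyxyxyxyx, BZ)
  read x, top B: go to s0, push B → (s0, yxyxyxyx, BZ)
  read y, top B: go to s2, push AA → (s2, xyxyxyx, AAZ)
  ε-move, top A: go to s2, push DA → (s2, xyxyxyx, DAAZ)
  read x, top D: go to s2, push C → (s2, yxyxyx, CAAZ)
  read y, top C: go to s2, push ε → (s2, xyxyx, AAZ)
  ε-move, top A: go to s2, push DA → (s2, xyxyx, DAAZ)
  read x, top D: go to s2, push C → (s2, yxyx, CAAZ)
  read y, top C: go to s2, push ε → (s2, xyx, AAZ)
  ε-move, top A: go to s2, push DA → (s2, xyx, DAAZ)
  read x, top D: go to s2, push C → (s2, yx, CAAZ)
  read y, top C: go to s2, push ε → (s2, x, AAZ)
  ε-move, top A: go to s2, push DA → (s2, x, DAAZ)
  read x, top D: go to s2, push C → (s2, ε, CAAZ)
All input consumed; M is in state s2.

s2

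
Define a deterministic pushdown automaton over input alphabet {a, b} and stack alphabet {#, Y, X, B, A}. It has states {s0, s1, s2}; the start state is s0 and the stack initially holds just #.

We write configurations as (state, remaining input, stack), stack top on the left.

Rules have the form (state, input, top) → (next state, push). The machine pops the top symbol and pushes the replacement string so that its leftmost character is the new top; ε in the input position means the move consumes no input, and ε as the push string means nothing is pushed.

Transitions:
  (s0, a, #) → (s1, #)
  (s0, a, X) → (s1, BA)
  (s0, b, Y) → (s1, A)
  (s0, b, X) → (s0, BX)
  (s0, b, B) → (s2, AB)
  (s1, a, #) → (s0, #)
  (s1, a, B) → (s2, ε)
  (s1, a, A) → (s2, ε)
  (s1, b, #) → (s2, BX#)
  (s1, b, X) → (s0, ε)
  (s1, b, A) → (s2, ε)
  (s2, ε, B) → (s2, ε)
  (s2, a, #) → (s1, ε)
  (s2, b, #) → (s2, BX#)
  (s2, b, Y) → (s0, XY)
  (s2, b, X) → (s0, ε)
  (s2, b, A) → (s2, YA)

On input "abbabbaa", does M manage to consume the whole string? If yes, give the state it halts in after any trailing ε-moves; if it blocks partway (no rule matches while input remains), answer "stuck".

s0

(s0, abbabbaa, #) ⊢ (s1, bbabbaa, #) ⊢ (s2, babbaa, BX#) ⊢ (s2, babbaa, X#) ⊢ (s0, abbaa, #) ⊢ (s1, bbaa, #) ⊢ (s2, baa, BX#) ⊢ (s2, baa, X#) ⊢ (s0, aa, #) ⊢ (s1, a, #) ⊢ (s0, ε, #)
All input consumed; M is in state s0.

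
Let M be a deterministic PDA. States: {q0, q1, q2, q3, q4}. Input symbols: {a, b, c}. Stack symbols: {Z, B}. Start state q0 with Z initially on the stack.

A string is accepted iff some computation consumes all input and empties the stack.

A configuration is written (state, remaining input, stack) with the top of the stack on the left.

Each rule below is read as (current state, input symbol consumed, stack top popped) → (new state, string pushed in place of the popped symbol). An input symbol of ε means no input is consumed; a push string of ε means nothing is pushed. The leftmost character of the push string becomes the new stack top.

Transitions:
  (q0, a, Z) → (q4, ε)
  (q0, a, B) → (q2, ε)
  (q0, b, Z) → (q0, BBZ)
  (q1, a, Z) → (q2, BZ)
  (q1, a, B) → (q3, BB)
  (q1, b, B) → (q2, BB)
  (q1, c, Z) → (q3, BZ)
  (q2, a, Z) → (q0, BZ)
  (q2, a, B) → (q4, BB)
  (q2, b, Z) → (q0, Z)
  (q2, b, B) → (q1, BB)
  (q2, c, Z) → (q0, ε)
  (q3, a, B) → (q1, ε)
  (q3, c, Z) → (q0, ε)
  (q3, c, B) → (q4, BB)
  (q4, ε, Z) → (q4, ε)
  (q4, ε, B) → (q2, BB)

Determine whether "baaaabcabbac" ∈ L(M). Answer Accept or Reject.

(q0, baaaabcabbac, Z)
  read b, top Z: go to q0, push BBZ → (q0, aaaabcabbac, BBZ)
  read a, top B: go to q2, push ε → (q2, aaabcabbac, BZ)
  read a, top B: go to q4, push BB → (q4, aabcabbac, BBZ)
  ε-move, top B: go to q2, push BB → (q2, aabcabbac, BBBZ)
  read a, top B: go to q4, push BB → (q4, abcabbac, BBBBZ)
  ε-move, top B: go to q2, push BB → (q2, abcabbac, BBBBBZ)
  read a, top B: go to q4, push BB → (q4, bcabbac, BBBBBBZ)
  ε-move, top B: go to q2, push BB → (q2, bcabbac, BBBBBBBZ)
  read b, top B: go to q1, push BB → (q1, cabbac, BBBBBBBBZ)
No transition applies at (q1, cabbac, BBBBBBBBZ); input not fully consumed.

Reject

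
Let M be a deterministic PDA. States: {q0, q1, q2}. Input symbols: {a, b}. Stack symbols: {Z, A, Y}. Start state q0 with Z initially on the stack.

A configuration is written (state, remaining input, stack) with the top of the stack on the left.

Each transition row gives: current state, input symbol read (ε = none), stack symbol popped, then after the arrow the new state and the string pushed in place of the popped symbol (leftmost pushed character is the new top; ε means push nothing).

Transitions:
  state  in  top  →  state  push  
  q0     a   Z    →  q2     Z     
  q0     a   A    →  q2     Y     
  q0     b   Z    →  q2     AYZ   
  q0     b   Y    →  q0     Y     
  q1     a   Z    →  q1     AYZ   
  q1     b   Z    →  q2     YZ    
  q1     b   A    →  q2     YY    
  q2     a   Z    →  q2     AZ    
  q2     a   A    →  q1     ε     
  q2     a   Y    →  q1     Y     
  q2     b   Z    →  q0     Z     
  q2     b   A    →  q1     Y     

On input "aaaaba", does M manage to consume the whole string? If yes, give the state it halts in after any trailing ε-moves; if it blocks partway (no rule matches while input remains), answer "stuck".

q1

(q0, aaaaba, Z)
  read a, top Z: go to q2, push Z → (q2, aaaba, Z)
  read a, top Z: go to q2, push AZ → (q2, aaba, AZ)
  read a, top A: go to q1, push ε → (q1, aba, Z)
  read a, top Z: go to q1, push AYZ → (q1, ba, AYZ)
  read b, top A: go to q2, push YY → (q2, a, YYYZ)
  read a, top Y: go to q1, push Y → (q1, ε, YYYZ)
All input consumed; M is in state q1.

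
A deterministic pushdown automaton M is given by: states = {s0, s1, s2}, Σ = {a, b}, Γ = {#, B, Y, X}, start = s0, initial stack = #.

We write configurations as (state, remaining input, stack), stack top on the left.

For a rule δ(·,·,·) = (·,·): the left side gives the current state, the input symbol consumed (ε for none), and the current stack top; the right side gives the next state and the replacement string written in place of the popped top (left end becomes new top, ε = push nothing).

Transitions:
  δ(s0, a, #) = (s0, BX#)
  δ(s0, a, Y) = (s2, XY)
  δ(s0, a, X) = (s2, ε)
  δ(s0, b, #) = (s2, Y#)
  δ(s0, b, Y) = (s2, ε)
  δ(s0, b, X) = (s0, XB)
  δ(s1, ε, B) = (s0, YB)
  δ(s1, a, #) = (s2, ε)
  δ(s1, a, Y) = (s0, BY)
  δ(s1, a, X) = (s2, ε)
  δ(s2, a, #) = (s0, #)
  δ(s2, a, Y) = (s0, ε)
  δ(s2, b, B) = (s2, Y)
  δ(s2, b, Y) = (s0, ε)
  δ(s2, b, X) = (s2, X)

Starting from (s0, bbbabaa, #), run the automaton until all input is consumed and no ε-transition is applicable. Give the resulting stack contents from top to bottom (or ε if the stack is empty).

BX#

(s0, bbbabaa, #) ⊢ (s2, bbabaa, Y#) ⊢ (s0, babaa, #) ⊢ (s2, abaa, Y#) ⊢ (s0, baa, #) ⊢ (s2, aa, Y#) ⊢ (s0, a, #) ⊢ (s0, ε, BX#)
All input consumed in state s0 with stack BX#.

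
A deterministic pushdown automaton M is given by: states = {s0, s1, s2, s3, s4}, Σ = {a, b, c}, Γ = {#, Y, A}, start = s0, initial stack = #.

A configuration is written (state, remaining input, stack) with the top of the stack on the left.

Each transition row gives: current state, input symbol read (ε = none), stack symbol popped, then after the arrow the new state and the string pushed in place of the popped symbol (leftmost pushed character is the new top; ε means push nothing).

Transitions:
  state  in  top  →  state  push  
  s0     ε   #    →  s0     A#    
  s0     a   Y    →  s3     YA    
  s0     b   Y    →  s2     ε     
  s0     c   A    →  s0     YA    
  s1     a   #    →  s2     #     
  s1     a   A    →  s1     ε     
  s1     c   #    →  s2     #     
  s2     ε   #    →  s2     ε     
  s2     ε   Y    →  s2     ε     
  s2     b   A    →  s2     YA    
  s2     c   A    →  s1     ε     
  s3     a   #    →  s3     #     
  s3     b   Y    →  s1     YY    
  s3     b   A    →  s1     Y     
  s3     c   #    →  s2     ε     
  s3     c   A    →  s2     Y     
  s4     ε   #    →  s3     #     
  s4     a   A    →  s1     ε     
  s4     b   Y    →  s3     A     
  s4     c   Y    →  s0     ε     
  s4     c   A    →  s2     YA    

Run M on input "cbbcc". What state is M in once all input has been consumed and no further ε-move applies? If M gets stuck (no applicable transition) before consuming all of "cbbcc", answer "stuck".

(s0, cbbcc, #)
  ε-move, top #: go to s0, push A# → (s0, cbbcc, A#)
  read c, top A: go to s0, push YA → (s0, bbcc, YA#)
  read b, top Y: go to s2, push ε → (s2, bcc, A#)
  read b, top A: go to s2, push YA → (s2, cc, YA#)
  ε-move, top Y: go to s2, push ε → (s2, cc, A#)
  read c, top A: go to s1, push ε → (s1, c, #)
  read c, top #: go to s2, push # → (s2, ε, #)
  ε-move, top #: go to s2, push ε → (s2, ε, ε)
All input consumed; M is in state s2.

s2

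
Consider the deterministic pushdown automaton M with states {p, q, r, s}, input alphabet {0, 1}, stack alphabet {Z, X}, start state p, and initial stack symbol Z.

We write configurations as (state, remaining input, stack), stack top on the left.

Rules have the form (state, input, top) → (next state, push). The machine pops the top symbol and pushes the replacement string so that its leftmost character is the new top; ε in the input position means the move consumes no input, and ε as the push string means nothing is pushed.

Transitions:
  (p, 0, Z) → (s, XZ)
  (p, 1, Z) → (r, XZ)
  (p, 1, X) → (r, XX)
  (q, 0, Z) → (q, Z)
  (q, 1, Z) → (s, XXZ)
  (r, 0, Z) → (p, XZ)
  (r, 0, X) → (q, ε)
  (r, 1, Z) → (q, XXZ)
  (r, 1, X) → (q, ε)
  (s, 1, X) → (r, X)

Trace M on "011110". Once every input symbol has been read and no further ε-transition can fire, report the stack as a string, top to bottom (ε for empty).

(p, 011110, Z)
  read 0, top Z: go to s, push XZ → (s, 11110, XZ)
  read 1, top X: go to r, push X → (r, 1110, XZ)
  read 1, top X: go to q, push ε → (q, 110, Z)
  read 1, top Z: go to s, push XXZ → (s, 10, XXZ)
  read 1, top X: go to r, push X → (r, 0, XXZ)
  read 0, top X: go to q, push ε → (q, ε, XZ)
All input consumed in state q with stack XZ.

XZ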